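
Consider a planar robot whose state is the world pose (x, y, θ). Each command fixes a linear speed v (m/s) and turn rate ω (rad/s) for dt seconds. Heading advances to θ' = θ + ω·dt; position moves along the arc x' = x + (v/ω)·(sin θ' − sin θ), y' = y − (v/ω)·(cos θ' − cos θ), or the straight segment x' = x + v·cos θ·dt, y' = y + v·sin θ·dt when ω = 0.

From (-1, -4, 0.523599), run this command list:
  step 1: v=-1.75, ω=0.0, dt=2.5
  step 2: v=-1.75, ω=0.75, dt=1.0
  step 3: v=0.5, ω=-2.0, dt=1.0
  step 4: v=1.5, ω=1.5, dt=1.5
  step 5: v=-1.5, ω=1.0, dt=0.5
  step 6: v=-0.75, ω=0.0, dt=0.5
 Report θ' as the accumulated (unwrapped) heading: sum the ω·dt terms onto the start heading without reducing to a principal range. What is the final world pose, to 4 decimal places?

step 1: θ'=0.5236 (straight) → pose (-4.7889, -6.1875, 0.5236)
step 2: θ'=1.2736 (R=-2.3333) → pose (-5.8532, -7.5249, 1.2736)
step 3: θ'=-0.7264 (R=-0.2500) → pose (-5.4481, -7.4112, -0.7264)
step 4: θ'=1.5236 (R=1.0000) → pose (-3.7851, -6.7109, 1.5236)
step 5: θ'=2.0236 (R=-1.5000) → pose (-3.6356, -7.4379, 2.0236)
step 6: θ'=2.0236 (straight) → pose (-3.4715, -7.7751, 2.0236)

(-3.4715, -7.7751, 2.0236)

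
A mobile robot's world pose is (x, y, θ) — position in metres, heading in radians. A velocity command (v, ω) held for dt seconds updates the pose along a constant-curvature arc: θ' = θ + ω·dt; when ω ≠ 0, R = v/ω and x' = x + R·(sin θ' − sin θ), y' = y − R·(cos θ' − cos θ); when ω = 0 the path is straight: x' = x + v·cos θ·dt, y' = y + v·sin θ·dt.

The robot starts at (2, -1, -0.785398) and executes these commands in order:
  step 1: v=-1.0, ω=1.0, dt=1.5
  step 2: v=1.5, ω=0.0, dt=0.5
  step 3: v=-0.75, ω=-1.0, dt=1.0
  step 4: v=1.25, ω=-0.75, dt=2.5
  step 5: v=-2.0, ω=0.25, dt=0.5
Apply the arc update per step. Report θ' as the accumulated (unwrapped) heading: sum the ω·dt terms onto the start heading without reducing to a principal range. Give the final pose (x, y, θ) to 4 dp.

step 1: θ'=0.7146 (R=-1.0000) → pose (0.6376, -0.9518, 0.7146)
step 2: θ'=0.7146 (straight) → pose (1.2041, -0.4603, 0.7146)
step 3: θ'=-0.2854 (R=0.7500) → pose (0.5014, -0.6134, -0.2854)
step 4: θ'=-2.1604 (R=-1.6667) → pose (1.4175, -3.1394, -2.1604)
step 5: θ'=-2.0354 (R=-8.0000) → pose (1.9202, -2.2757, -2.0354)

(1.9202, -2.2757, -2.0354)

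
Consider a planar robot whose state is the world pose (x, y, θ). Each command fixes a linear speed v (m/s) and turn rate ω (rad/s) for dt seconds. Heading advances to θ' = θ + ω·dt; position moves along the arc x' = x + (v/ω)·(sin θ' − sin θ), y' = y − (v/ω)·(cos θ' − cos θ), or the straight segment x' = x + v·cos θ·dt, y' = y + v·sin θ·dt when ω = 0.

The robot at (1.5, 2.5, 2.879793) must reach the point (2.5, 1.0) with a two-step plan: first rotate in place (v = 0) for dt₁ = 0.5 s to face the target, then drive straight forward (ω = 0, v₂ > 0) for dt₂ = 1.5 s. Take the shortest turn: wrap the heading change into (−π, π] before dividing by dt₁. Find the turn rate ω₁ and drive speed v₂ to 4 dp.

heading to target = atan2(1−2.5, 2.5−1.5) = -0.9828
Δθ = wrap(-0.9828 − 2.8798) = 2.4206; ω₁ = Δθ/dt₁ = 4.8412
distance = √((2.5−1.5)² + (1−2.5)²) = 1.8028; v₂ = distance/dt₂ = 1.2019

ω₁ = 4.8412, v₂ = 1.2019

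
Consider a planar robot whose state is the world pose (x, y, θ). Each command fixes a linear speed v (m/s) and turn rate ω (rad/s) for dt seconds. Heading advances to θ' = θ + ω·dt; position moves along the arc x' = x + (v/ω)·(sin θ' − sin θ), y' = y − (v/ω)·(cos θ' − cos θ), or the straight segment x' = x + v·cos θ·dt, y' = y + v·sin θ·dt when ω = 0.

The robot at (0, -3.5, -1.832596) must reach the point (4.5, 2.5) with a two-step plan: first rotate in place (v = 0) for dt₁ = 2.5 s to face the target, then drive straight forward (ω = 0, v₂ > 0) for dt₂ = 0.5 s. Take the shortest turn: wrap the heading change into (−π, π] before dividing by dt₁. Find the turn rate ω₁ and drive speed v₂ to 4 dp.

heading to target = atan2(2.5−-3.5, 4.5−0) = 0.9273
Δθ = wrap(0.9273 − -1.8326) = 2.7599; ω₁ = Δθ/dt₁ = 1.1040
distance = √((4.5−0)² + (2.5−-3.5)²) = 7.5000; v₂ = distance/dt₂ = 15.0000

ω₁ = 1.1040, v₂ = 15.0000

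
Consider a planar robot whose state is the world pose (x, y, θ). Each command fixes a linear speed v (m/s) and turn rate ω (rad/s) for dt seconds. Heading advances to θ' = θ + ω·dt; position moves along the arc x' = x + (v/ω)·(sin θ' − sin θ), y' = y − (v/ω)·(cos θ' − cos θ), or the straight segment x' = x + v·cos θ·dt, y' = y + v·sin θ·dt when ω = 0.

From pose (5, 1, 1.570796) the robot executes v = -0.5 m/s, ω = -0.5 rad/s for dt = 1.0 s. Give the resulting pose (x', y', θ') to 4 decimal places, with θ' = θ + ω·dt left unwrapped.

(4.8776, 0.5206, 1.0708)

θ' = 1.5708 + -0.5·1.0 = 1.0708
R = v/ω = -0.5/-0.5 = 1.0000
x' = 5 + 1.0000·(sin 1.0708 − sin 1.5708) = 4.8776
y' = 1 − 1.0000·(cos 1.0708 − cos 1.5708) = 0.5206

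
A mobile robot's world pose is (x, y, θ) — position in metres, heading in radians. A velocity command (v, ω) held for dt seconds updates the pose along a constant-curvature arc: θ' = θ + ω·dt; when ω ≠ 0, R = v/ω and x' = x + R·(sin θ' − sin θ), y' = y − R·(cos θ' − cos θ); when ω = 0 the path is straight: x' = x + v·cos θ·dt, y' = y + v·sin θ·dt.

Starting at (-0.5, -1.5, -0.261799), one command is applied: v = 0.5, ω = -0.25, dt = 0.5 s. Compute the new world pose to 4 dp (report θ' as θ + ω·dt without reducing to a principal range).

θ' = -0.2618 + -0.25·0.5 = -0.3868
R = v/ω = 0.5/-0.25 = -2.0000
x' = -0.5 + -2.0000·(sin -0.3868 − sin -0.2618) = -0.2632
y' = -1.5 − -2.0000·(cos -0.3868 − cos -0.2618) = -1.5796

(-0.2632, -1.5796, -0.3868)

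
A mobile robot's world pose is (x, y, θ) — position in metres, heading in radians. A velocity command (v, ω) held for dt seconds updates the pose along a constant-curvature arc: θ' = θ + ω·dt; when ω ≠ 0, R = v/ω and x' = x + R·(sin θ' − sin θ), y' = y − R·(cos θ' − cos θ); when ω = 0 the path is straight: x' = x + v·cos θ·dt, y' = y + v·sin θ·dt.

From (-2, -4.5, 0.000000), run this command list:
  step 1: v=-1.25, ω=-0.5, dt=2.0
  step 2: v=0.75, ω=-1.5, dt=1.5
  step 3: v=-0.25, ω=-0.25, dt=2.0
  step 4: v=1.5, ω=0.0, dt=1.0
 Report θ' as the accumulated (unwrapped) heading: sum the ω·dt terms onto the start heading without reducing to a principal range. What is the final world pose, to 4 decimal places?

step 1: θ'=-1.0000 (R=2.5000) → pose (-4.1037, -3.3508, -1.0000)
step 2: θ'=-3.2500 (R=-0.5000) → pose (-4.5785, -4.1180, -3.2500)
step 3: θ'=-3.7500 (R=1.0000) → pose (-4.1151, -4.2915, -3.7500)
step 4: θ'=-3.7500 (straight) → pose (-5.3460, -3.4342, -3.7500)

(-5.3460, -3.4342, -3.7500)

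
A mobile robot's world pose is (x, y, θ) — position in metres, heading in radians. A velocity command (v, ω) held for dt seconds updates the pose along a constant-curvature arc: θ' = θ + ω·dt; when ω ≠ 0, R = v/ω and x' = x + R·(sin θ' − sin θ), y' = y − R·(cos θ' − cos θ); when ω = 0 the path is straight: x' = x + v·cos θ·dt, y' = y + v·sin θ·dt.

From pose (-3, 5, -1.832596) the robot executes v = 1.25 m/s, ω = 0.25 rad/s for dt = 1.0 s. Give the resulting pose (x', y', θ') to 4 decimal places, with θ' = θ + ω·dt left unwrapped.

θ' = -1.8326 + 0.25·1.0 = -1.5826
R = v/ω = 1.25/0.25 = 5.0000
x' = -3 + 5.0000·(sin -1.5826 − sin -1.8326) = -3.1700
y' = 5 − 5.0000·(cos -1.5826 − cos -1.8326) = 3.7649

(-3.1700, 3.7649, -1.5826)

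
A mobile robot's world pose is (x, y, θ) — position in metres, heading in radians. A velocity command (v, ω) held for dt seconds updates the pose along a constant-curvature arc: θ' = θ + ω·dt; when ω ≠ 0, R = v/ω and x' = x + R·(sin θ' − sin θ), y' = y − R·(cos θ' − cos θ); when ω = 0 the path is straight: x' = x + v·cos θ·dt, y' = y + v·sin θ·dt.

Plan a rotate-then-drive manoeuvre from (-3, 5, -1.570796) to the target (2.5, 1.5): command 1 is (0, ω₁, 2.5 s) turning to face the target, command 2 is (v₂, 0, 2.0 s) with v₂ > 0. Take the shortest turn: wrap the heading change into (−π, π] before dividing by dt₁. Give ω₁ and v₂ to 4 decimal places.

ω₁ = 0.4016, v₂ = 3.2596

heading to target = atan2(1.5−5, 2.5−-3) = -0.5667
Δθ = wrap(-0.5667 − -1.5708) = 1.0041; ω₁ = Δθ/dt₁ = 0.4016
distance = √((2.5−-3)² + (1.5−5)²) = 6.5192; v₂ = distance/dt₂ = 3.2596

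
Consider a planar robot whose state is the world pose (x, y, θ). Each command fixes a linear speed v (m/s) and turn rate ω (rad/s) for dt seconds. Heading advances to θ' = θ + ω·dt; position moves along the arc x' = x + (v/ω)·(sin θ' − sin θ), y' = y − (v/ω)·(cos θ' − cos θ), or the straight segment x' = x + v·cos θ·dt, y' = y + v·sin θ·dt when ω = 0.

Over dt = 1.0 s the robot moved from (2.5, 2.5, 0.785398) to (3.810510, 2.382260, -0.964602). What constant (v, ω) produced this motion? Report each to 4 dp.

Δθ = -0.964602 − 0.785398 = -1.750000
ω = Δθ/dt = -1.750000/1.0 = -1.7500
R = Δx/(sin θ' − sin θ) = -0.8571
v = R·ω = -0.8571·-1.7500 = 1.5000

v = 1.5000, ω = -1.7500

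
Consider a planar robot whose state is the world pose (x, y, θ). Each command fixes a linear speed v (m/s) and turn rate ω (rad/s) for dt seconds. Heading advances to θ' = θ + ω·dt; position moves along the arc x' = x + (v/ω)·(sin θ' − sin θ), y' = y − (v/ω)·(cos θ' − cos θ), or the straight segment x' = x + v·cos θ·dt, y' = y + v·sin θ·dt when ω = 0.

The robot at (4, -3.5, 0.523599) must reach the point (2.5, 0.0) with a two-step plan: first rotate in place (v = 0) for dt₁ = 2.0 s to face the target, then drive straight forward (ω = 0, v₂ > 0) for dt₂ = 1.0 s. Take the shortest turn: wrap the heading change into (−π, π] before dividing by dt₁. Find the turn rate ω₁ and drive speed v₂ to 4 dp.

ω₁ = 0.7260, v₂ = 3.8079

heading to target = atan2(0−-3.5, 2.5−4) = 1.9757
Δθ = wrap(1.9757 − 0.5236) = 1.4521; ω₁ = Δθ/dt₁ = 0.7260
distance = √((2.5−4)² + (0−-3.5)²) = 3.8079; v₂ = distance/dt₂ = 3.8079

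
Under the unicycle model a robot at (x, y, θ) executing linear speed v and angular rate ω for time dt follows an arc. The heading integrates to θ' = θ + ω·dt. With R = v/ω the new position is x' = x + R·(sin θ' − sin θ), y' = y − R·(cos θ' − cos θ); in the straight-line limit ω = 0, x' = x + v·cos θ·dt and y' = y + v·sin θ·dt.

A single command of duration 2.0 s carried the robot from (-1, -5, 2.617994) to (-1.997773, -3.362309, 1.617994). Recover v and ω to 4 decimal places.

v = 1.0000, ω = -0.5000

Δθ = 1.617994 − 2.617994 = -1.000000
ω = Δθ/dt = -1.000000/2.0 = -0.5000
R = −Δy/(cos θ' − cos θ) = -2.0000
v = R·ω = -2.0000·-0.5000 = 1.0000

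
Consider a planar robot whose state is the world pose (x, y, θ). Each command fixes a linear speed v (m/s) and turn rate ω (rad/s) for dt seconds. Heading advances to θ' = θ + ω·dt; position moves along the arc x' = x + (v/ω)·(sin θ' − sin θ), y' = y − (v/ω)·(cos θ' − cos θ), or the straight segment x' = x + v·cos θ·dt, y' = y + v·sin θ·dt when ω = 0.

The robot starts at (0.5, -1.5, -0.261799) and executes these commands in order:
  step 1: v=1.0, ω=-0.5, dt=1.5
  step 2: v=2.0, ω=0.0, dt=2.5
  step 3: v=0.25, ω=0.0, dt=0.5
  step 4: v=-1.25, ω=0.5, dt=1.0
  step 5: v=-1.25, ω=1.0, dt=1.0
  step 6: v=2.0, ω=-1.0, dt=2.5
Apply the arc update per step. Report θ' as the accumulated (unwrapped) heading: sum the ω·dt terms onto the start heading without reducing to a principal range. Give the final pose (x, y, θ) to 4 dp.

(5.0491, -8.4682, -2.0118)

step 1: θ'=-1.0118 (R=-2.0000) → pose (1.6779, -2.3712, -1.0118)
step 2: θ'=-1.0118 (straight) → pose (4.3296, -6.6101, -1.0118)
step 3: θ'=-1.0118 (straight) → pose (4.3959, -6.7161, -1.0118)
step 4: θ'=-0.5118 (R=-2.5000) → pose (3.5008, -5.8623, -0.5118)
step 5: θ'=0.4882 (R=-1.2500) → pose (2.3023, -5.8481, 0.4882)
step 6: θ'=-2.0118 (R=-2.0000) → pose (5.0491, -8.4682, -2.0118)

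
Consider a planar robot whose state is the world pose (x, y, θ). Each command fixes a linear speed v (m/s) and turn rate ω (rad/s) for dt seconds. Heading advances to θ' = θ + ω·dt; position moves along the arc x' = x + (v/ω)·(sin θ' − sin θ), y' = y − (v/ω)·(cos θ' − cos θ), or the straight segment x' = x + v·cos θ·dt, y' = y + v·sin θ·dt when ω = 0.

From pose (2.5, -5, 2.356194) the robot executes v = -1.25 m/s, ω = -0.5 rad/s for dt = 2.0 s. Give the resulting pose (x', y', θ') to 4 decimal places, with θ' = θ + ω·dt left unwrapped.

θ' = 2.3562 + -0.5·2.0 = 1.3562
R = v/ω = -1.25/-0.5 = 2.5000
x' = 2.5 + 2.5000·(sin 1.3562 − sin 2.3562) = 3.1749
y' = -5 − 2.5000·(cos 1.3562 − cos 2.3562) = -7.3002

(3.1749, -7.3002, 1.3562)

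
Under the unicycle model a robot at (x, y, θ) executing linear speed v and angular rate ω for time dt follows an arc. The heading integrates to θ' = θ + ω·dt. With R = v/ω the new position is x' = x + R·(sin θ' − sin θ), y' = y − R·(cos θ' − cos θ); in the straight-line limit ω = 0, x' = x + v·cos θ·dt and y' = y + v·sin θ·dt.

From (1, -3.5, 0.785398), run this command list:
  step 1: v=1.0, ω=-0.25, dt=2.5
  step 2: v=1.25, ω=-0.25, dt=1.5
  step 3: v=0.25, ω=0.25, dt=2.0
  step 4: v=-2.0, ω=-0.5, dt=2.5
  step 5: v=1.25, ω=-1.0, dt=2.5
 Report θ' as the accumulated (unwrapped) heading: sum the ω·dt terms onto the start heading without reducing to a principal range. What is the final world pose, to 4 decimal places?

step 1: θ'=0.1604 (R=-4.0000) → pose (3.1896, -2.3798, 0.1604)
step 2: θ'=-0.2146 (R=-5.0000) → pose (5.0529, -2.4303, -0.2146)
step 3: θ'=0.2854 (R=1.0000) → pose (5.5474, -2.4128, 0.2854)
step 4: θ'=-0.9646 (R=4.0000) → pose (1.1340, -0.8536, -0.9646)
step 5: θ'=-3.4646 (R=-1.2500) → pose (-0.2901, -2.7511, -3.4646)

(-0.2901, -2.7511, -3.4646)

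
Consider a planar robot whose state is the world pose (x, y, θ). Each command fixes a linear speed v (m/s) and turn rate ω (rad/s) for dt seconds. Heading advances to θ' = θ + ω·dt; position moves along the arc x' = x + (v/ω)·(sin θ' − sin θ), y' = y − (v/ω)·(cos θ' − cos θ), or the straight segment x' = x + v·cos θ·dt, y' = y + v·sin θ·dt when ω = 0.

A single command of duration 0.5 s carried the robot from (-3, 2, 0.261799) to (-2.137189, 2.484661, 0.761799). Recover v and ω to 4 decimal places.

v = 2.0000, ω = 1.0000

Δθ = 0.761799 − 0.261799 = 0.500000
ω = Δθ/dt = 0.500000/0.5 = 1.0000
R = Δx/(sin θ' − sin θ) = 2.0000
v = R·ω = 2.0000·1.0000 = 2.0000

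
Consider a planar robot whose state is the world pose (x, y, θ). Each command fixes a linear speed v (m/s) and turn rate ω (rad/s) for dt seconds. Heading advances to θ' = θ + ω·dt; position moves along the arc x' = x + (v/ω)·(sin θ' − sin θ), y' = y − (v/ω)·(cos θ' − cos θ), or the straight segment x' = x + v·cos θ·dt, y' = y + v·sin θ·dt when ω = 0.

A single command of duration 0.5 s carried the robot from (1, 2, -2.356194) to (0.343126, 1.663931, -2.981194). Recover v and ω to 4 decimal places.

Δθ = -2.981194 − -2.356194 = -0.625000
ω = Δθ/dt = -0.625000/0.5 = -1.2500
R = Δx/(sin θ' − sin θ) = -1.2000
v = R·ω = -1.2000·-1.2500 = 1.5000

v = 1.5000, ω = -1.2500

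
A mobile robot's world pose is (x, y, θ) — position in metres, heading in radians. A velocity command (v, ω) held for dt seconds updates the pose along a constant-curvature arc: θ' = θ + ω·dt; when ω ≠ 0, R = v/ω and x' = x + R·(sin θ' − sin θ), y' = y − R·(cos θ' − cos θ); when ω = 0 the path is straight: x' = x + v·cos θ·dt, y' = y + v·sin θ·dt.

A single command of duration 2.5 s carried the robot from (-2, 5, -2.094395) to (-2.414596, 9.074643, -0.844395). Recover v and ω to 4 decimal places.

Δθ = -0.844395 − -2.094395 = 1.250000
ω = Δθ/dt = 1.250000/2.5 = 0.5000
R = −Δy/(cos θ' − cos θ) = -3.5000
v = R·ω = -3.5000·0.5000 = -1.7500

v = -1.7500, ω = 0.5000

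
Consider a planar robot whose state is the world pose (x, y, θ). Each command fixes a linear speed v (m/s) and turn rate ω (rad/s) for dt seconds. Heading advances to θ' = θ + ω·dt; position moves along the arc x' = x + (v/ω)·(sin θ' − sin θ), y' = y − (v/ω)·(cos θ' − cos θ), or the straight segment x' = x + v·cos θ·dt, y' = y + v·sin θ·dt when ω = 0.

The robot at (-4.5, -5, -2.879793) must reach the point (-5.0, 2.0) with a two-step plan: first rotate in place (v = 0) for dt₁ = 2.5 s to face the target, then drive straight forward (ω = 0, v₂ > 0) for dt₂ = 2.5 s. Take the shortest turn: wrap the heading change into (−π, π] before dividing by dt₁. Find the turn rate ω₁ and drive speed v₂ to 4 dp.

ω₁ = -0.7045, v₂ = 2.8071

heading to target = atan2(2−-5, -5−-4.5) = 1.6421
Δθ = wrap(1.6421 − -2.8798) = -1.7613; ω₁ = Δθ/dt₁ = -0.7045
distance = √((-5−-4.5)² + (2−-5)²) = 7.0178; v₂ = distance/dt₂ = 2.8071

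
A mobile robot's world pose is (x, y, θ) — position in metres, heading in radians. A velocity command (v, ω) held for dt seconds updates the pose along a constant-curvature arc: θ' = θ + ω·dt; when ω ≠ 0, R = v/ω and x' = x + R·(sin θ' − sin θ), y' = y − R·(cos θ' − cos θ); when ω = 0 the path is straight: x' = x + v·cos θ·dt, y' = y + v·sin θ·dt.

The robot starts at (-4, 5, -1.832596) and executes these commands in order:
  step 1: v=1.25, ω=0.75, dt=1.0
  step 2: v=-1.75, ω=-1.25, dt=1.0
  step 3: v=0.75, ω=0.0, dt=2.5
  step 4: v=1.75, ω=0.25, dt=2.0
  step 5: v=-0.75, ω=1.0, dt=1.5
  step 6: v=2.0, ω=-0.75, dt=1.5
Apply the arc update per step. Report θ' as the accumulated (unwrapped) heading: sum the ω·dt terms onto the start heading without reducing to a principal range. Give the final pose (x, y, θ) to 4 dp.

step 1: θ'=-1.0826 (R=1.6667) → pose (-3.8621, 3.7869, -1.0826)
step 2: θ'=-2.3326 (R=1.4000) → pose (-3.6387, 5.4099, -2.3326)
step 3: θ'=-2.3326 (straight) → pose (-4.9328, 4.0531, -2.3326)
step 4: θ'=-1.8326 (R=7.0000) → pose (-6.6292, 1.0333, -1.8326)
step 5: θ'=-0.3326 (R=-0.7500) → pose (-7.1087, 1.9363, -0.3326)
step 6: θ'=-1.4576 (R=-2.6667) → pose (-5.3298, -0.2830, -1.4576)

(-5.3298, -0.2830, -1.4576)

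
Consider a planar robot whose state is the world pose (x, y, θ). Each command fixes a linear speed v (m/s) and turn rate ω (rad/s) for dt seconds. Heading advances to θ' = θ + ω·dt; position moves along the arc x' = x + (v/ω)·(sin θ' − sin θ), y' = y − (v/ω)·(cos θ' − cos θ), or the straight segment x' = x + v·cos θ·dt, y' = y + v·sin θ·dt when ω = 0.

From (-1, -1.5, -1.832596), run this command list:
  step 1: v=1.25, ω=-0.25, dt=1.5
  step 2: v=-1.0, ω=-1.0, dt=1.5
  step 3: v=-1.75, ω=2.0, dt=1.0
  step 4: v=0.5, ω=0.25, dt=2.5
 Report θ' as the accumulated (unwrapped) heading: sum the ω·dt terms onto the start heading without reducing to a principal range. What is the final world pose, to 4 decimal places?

step 1: θ'=-2.2076 (R=-5.0000) → pose (-1.8096, -3.1790, -2.2076)
step 2: θ'=-3.7076 (R=1.0000) → pose (-0.4693, -2.9296, -3.7076)
step 3: θ'=-1.7076 (R=-0.8750) → pose (0.8667, -2.3104, -1.7076)
step 4: θ'=-1.0826 (R=2.0000) → pose (1.0817, -3.5212, -1.0826)

(1.0817, -3.5212, -1.0826)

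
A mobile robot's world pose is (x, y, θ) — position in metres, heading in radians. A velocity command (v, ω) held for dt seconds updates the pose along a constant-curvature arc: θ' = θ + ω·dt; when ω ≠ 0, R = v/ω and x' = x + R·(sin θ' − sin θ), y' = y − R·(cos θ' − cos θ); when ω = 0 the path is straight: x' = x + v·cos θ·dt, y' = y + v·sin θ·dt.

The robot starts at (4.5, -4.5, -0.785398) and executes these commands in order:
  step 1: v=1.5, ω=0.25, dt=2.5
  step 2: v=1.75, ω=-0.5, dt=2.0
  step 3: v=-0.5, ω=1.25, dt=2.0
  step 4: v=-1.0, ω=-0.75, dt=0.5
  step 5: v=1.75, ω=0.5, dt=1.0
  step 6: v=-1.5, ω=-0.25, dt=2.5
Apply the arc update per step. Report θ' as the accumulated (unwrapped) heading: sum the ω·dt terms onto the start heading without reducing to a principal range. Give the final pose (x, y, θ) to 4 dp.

(8.5805, -10.5085, 0.8396)

step 1: θ'=-0.1604 (R=6.0000) → pose (7.7844, -6.1803, -0.1604)
step 2: θ'=-1.1604 (R=-3.5000) → pose (10.4348, -8.2390, -1.1604)
step 3: θ'=1.3396 (R=-0.4000) → pose (9.6786, -8.3069, 1.3396)
step 4: θ'=0.9646 (R=1.3333) → pose (9.4765, -8.7611, 0.9646)
step 5: θ'=1.4646 (R=3.5000) → pose (10.0804, -7.1380, 1.4646)
step 6: θ'=0.8396 (R=6.0000) → pose (8.5805, -10.5085, 0.8396)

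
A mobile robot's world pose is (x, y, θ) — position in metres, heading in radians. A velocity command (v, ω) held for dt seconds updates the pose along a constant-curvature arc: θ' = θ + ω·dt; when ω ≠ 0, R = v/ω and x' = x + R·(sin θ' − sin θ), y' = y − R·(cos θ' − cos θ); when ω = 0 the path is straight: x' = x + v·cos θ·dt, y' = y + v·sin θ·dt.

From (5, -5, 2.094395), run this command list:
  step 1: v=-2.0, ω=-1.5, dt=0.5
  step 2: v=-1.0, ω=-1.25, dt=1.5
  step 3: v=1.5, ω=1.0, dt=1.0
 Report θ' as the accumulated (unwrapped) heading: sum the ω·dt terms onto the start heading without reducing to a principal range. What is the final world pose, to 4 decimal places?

step 1: θ'=1.3444 (R=1.3333) → pose (5.1446, -5.9660, 1.3444)
step 2: θ'=-0.5306 (R=0.8000) → pose (3.9602, -6.4764, -0.5306)
step 3: θ'=0.4694 (R=1.5000) → pose (5.3978, -6.5204, 0.4694)

(5.3978, -6.5204, 0.4694)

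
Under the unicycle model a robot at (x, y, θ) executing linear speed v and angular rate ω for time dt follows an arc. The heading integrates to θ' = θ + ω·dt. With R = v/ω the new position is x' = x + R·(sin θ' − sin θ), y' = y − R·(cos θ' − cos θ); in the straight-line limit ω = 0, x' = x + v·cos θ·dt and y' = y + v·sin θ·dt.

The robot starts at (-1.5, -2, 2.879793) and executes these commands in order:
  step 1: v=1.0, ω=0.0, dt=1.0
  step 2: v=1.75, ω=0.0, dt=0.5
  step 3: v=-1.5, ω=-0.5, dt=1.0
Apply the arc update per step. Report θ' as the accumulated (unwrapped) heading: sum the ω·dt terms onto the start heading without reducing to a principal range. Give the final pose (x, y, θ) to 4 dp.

(-2.0169, -2.2417, 2.3798)

step 1: θ'=2.8798 (straight) → pose (-2.4659, -1.7412, 2.8798)
step 2: θ'=2.8798 (straight) → pose (-3.3111, -1.5147, 2.8798)
step 3: θ'=2.3798 (R=3.0000) → pose (-2.0169, -2.2417, 2.3798)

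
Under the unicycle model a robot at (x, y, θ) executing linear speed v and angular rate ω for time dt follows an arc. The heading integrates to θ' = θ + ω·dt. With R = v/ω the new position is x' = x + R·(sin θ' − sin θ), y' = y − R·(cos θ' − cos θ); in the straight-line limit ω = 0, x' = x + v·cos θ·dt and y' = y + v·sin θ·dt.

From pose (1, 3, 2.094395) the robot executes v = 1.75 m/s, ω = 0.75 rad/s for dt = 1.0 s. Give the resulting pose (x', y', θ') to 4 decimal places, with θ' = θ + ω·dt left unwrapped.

(-0.3374, 4.0644, 2.8444)

θ' = 2.0944 + 0.75·1.0 = 2.8444
R = v/ω = 1.75/0.75 = 2.3333
x' = 1 + 2.3333·(sin 2.8444 − sin 2.0944) = -0.3374
y' = 3 − 2.3333·(cos 2.8444 − cos 2.0944) = 4.0644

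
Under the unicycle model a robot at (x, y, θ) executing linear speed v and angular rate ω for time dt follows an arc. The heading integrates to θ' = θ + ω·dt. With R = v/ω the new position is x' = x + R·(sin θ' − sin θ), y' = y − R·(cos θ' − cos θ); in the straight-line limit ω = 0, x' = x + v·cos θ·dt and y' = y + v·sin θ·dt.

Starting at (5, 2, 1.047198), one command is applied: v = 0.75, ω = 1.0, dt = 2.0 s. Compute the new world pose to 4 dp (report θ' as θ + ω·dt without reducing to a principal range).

θ' = 1.0472 + 1.0·2.0 = 3.0472
R = v/ω = 0.75/1.0 = 0.7500
x' = 5 + 0.7500·(sin 3.0472 − sin 1.0472) = 4.4212
y' = 2 − 0.7500·(cos 3.0472 − cos 1.0472) = 3.1217

(4.4212, 3.1217, 3.0472)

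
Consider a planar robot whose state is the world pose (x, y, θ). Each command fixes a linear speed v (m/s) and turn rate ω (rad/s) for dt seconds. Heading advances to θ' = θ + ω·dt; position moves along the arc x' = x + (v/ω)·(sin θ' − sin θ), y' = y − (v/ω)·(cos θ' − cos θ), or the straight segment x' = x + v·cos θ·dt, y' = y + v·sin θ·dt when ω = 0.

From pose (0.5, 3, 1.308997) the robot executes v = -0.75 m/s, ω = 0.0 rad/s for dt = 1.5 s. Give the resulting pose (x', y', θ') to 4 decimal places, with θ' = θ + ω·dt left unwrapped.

θ' = 1.3090 + 0.0·1.5 = 1.3090
ω = 0 → straight: x' = 0.5 + -0.75·cos(1.3090)·1.5 = 0.2088
y' = 3 + -0.75·sin(1.3090)·1.5 = 1.9133

(0.2088, 1.9133, 1.3090)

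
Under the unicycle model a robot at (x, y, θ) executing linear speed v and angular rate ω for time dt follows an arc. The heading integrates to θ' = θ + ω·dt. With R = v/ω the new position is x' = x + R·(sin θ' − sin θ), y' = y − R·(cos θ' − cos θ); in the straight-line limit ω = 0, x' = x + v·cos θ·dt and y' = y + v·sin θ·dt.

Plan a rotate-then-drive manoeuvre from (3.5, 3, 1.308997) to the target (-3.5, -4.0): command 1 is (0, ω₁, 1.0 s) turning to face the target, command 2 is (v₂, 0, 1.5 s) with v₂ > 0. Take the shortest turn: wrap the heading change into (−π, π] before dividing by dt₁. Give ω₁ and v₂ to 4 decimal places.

heading to target = atan2(-4−3, -3.5−3.5) = -2.3562
Δθ = wrap(-2.3562 − 1.3090) = 2.6180; ω₁ = Δθ/dt₁ = 2.6180
distance = √((-3.5−3.5)² + (-4−3)²) = 9.8995; v₂ = distance/dt₂ = 6.5997

ω₁ = 2.6180, v₂ = 6.5997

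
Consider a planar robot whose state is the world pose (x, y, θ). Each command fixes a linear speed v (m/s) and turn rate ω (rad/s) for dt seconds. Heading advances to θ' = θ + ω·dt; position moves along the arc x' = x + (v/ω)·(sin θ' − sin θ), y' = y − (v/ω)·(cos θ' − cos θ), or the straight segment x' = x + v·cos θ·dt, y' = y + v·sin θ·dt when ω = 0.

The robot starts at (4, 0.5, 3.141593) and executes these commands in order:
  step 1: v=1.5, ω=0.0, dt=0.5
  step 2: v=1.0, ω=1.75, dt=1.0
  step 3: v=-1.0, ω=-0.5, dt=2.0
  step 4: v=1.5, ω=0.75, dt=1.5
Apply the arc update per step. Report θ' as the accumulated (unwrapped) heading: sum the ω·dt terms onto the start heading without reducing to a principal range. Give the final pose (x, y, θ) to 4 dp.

step 1: θ'=3.1416 (straight) → pose (3.2500, 0.5000, 3.1416)
step 2: θ'=4.8916 (R=0.5714) → pose (2.6877, -0.1733, 4.8916)
step 3: θ'=3.8916 (R=2.0000) → pose (3.2924, 1.6466, 3.8916)
step 4: θ'=5.0166 (R=2.0000) → pose (2.7475, -0.4159, 5.0166)

(2.7475, -0.4159, 5.0166)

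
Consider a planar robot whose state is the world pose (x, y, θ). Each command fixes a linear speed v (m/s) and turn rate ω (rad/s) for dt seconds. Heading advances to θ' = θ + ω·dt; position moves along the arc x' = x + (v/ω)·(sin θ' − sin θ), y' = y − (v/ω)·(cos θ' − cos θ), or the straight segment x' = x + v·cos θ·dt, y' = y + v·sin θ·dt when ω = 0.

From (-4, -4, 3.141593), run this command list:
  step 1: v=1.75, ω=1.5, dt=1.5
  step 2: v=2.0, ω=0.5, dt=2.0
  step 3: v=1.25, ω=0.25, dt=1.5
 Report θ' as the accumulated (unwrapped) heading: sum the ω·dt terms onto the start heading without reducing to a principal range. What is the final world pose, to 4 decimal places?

step 1: θ'=5.3916 (R=1.1667) → pose (-4.9078, -5.8995, 5.3916)
step 2: θ'=6.3916 (R=4.0000) → pose (-1.3627, -7.3634, 6.3916)
step 3: θ'=6.7666 (R=5.0000) → pose (0.4203, -6.8198, 6.7666)

(0.4203, -6.8198, 6.7666)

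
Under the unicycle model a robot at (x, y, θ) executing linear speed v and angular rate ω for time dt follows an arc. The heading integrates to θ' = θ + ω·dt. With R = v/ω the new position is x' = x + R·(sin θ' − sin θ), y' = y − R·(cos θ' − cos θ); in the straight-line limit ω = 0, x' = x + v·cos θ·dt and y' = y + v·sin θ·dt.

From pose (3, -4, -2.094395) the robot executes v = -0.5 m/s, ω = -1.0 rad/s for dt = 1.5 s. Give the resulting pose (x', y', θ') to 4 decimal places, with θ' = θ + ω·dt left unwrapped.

θ' = -2.0944 + -1.0·1.5 = -3.5944
R = v/ω = -0.5/-1.0 = 0.5000
x' = 3 + 0.5000·(sin -3.5944 − sin -2.0944) = 3.6518
y' = -4 − 0.5000·(cos -3.5944 − cos -2.0944) = -3.8004

(3.6518, -3.8004, -3.5944)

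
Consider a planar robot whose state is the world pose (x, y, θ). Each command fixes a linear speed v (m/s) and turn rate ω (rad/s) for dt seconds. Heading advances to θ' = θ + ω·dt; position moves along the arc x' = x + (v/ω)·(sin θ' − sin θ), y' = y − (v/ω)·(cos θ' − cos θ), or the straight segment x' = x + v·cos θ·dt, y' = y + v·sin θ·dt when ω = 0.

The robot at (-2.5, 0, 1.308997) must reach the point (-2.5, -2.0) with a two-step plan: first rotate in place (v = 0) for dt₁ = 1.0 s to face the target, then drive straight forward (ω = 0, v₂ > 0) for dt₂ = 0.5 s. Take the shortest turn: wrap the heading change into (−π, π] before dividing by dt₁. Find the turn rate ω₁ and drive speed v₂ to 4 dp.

heading to target = atan2(-2−0, -2.5−-2.5) = -1.5708
Δθ = wrap(-1.5708 − 1.3090) = -2.8798; ω₁ = Δθ/dt₁ = -2.8798
distance = √((-2.5−-2.5)² + (-2−0)²) = 2.0000; v₂ = distance/dt₂ = 4.0000

ω₁ = -2.8798, v₂ = 4.0000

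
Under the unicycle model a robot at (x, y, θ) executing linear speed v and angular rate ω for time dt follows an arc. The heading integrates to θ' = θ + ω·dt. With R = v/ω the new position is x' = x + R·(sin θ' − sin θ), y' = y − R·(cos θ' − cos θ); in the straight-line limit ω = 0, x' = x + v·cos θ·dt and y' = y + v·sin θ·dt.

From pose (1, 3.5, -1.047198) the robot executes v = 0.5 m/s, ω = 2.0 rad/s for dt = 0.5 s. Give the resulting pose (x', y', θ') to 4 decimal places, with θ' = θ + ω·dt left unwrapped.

θ' = -1.0472 + 2.0·0.5 = -0.0472
R = v/ω = 0.5/2.0 = 0.2500
x' = 1 + 0.2500·(sin -0.0472 − sin -1.0472) = 1.2047
y' = 3.5 − 0.2500·(cos -0.0472 − cos -1.0472) = 3.3753

(1.2047, 3.3753, -0.0472)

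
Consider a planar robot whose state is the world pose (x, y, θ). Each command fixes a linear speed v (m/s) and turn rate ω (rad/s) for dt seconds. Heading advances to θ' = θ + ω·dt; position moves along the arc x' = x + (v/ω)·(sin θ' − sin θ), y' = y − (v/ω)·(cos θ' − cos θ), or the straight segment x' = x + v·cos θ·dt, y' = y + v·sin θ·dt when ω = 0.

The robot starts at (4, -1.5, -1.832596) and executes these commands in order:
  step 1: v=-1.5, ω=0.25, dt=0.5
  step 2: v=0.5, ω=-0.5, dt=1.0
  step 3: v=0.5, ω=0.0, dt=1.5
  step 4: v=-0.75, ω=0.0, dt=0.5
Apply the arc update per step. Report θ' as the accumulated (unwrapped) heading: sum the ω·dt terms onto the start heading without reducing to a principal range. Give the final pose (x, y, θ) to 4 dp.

step 1: θ'=-1.7076 (R=-6.0000) → pose (4.1484, -0.7653, -1.7076)
step 2: θ'=-2.2076 (R=-1.0000) → pose (3.9617, -1.2236, -2.2076)
step 3: θ'=-2.2076 (straight) → pose (3.5158, -1.8266, -2.2076)
step 4: θ'=-2.2076 (straight) → pose (3.7388, -1.5251, -2.2076)

(3.7388, -1.5251, -2.2076)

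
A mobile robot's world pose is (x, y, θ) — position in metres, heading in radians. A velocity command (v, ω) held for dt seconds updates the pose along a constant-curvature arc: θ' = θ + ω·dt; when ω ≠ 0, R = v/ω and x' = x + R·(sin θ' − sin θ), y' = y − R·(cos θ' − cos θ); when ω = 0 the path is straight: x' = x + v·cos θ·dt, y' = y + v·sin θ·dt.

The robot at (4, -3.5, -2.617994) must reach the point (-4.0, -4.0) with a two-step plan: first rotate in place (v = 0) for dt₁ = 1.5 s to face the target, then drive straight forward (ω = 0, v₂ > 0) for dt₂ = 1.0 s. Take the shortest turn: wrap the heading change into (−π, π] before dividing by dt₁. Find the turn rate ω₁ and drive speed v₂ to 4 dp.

ω₁ = -0.3075, v₂ = 8.0156

heading to target = atan2(-4−-3.5, -4−4) = -3.0792
Δθ = wrap(-3.0792 − -2.6180) = -0.4612; ω₁ = Δθ/dt₁ = -0.3075
distance = √((-4−4)² + (-4−-3.5)²) = 8.0156; v₂ = distance/dt₂ = 8.0156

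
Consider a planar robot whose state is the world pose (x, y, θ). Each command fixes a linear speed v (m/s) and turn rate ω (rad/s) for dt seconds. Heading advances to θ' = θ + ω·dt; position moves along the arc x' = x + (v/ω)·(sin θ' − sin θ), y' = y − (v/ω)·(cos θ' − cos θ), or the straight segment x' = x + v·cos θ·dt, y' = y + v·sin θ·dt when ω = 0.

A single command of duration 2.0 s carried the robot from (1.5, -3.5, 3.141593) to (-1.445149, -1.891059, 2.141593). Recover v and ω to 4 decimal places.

Δθ = 2.141593 − 3.141593 = -1.000000
ω = Δθ/dt = -1.000000/2.0 = -0.5000
R = Δx/(sin θ' − sin θ) = -3.5000
v = R·ω = -3.5000·-0.5000 = 1.7500

v = 1.7500, ω = -0.5000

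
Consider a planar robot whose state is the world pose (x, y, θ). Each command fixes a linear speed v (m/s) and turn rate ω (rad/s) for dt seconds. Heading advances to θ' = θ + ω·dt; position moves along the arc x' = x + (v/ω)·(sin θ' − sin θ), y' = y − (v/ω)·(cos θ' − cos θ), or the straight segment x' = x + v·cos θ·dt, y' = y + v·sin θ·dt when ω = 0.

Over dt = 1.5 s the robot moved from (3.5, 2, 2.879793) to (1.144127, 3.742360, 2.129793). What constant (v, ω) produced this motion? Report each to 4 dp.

Δθ = 2.129793 − 2.879793 = -0.750000
ω = Δθ/dt = -0.750000/1.5 = -0.5000
R = Δx/(sin θ' − sin θ) = -4.0000
v = R·ω = -4.0000·-0.5000 = 2.0000

v = 2.0000, ω = -0.5000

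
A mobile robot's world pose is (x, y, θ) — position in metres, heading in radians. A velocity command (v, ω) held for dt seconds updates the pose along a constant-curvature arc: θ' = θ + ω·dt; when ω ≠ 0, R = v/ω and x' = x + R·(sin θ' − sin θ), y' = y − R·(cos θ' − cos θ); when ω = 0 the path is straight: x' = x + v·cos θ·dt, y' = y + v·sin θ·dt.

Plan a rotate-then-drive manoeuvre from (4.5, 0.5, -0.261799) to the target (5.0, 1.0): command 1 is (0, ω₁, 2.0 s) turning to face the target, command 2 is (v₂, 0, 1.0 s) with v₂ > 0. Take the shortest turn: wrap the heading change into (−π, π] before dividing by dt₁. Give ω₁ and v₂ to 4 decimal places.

heading to target = atan2(1−0.5, 5−4.5) = 0.7854
Δθ = wrap(0.7854 − -0.2618) = 1.0472; ω₁ = Δθ/dt₁ = 0.5236
distance = √((5−4.5)² + (1−0.5)²) = 0.7071; v₂ = distance/dt₂ = 0.7071

ω₁ = 0.5236, v₂ = 0.7071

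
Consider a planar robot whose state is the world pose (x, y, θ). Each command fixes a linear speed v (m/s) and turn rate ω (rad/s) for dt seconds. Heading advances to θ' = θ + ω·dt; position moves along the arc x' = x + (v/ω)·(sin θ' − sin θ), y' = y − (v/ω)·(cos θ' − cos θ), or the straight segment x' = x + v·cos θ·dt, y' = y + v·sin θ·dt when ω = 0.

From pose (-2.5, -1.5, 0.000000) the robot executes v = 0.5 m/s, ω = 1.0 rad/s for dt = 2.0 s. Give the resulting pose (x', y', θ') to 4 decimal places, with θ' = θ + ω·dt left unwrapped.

(-2.0454, -0.7919, 2.0000)

θ' = 0.0000 + 1.0·2.0 = 2.0000
R = v/ω = 0.5/1.0 = 0.5000
x' = -2.5 + 0.5000·(sin 2.0000 − sin 0.0000) = -2.0454
y' = -1.5 − 0.5000·(cos 2.0000 − cos 0.0000) = -0.7919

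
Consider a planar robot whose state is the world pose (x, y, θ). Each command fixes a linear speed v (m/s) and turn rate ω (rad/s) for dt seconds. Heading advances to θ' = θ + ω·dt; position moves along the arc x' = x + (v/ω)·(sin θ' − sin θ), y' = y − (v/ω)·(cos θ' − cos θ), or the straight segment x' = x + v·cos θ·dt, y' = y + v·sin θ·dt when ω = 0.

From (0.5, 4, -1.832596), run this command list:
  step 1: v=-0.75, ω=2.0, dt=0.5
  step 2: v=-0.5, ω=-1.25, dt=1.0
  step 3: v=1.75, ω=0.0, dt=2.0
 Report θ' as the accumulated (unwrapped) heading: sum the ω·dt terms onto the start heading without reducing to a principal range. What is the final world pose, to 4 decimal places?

step 1: θ'=-0.8326 (R=-0.3750) → pose (0.4152, 4.3494, -0.8326)
step 2: θ'=-2.0826 (R=0.4000) → pose (0.3623, 4.8145, -2.0826)
step 3: θ'=-2.0826 (straight) → pose (-1.3518, 1.7630, -2.0826)

(-1.3518, 1.7630, -2.0826)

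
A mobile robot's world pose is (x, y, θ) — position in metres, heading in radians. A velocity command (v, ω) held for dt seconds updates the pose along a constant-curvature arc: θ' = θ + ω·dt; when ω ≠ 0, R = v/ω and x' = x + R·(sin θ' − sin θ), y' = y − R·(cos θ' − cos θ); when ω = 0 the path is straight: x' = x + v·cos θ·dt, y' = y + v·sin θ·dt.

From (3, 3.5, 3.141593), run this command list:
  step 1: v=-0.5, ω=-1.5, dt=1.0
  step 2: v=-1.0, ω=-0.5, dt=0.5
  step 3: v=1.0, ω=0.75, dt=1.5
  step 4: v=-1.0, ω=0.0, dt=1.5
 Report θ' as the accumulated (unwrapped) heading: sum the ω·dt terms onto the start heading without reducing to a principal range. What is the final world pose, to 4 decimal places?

step 1: θ'=1.6416 (R=0.3333) → pose (3.3325, 3.1902, 1.6416)
step 2: θ'=1.3916 (R=2.0000) → pose (3.3055, 2.6923, 1.3916)
step 3: θ'=2.5166 (R=1.3333) → pose (2.7736, 4.0112, 2.5166)
step 4: θ'=2.5166 (straight) → pose (3.9901, 3.1336, 2.5166)

(3.9901, 3.1336, 2.5166)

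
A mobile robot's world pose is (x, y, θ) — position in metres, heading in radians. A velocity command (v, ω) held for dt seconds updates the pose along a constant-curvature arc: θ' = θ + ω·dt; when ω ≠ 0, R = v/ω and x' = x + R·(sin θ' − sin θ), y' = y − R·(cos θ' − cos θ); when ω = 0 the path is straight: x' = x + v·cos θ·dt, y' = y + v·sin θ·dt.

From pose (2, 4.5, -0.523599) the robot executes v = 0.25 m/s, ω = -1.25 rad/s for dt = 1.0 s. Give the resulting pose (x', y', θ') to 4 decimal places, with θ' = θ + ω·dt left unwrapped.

(2.0959, 4.2865, -1.7736)

θ' = -0.5236 + -1.25·1.0 = -1.7736
R = v/ω = 0.25/-1.25 = -0.2000
x' = 2 + -0.2000·(sin -1.7736 − sin -0.5236) = 2.0959
y' = 4.5 − -0.2000·(cos -1.7736 − cos -0.5236) = 4.2865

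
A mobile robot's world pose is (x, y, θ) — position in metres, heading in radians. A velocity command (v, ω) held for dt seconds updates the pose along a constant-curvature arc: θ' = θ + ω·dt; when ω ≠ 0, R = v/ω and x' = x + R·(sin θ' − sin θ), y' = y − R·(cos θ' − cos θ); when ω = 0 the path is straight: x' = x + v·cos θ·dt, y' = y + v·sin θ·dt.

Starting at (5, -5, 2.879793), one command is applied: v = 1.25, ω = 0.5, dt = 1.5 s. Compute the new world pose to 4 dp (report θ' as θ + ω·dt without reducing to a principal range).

(3.1804, -5.2069, 3.6298)

θ' = 2.8798 + 0.5·1.5 = 3.6298
R = v/ω = 1.25/0.5 = 2.5000
x' = 5 + 2.5000·(sin 3.6298 − sin 2.8798) = 3.1804
y' = -5 − 2.5000·(cos 3.6298 − cos 2.8798) = -5.2069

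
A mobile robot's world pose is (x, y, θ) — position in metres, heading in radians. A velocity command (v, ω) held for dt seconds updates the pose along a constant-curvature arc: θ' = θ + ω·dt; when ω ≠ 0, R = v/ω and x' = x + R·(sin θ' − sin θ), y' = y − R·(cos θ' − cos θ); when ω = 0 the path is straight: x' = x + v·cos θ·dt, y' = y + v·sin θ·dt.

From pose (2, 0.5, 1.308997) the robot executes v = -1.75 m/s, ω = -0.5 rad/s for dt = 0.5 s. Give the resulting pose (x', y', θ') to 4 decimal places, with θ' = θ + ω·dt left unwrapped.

(1.6708, -0.3082, 1.0590)

θ' = 1.3090 + -0.5·0.5 = 1.0590
R = v/ω = -1.75/-0.5 = 3.5000
x' = 2 + 3.5000·(sin 1.0590 − sin 1.3090) = 1.6708
y' = 0.5 − 3.5000·(cos 1.0590 − cos 1.3090) = -0.3082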